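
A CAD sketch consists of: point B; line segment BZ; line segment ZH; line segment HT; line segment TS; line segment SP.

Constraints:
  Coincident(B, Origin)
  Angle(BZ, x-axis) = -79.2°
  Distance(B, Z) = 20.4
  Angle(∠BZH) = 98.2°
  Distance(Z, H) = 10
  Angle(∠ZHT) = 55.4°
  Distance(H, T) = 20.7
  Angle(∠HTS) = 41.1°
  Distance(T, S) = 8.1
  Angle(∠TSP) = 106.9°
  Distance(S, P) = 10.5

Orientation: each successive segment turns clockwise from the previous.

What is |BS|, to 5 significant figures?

11.203

∠ZHT = 55.4° gives HT at 74.400° from the x-axis; with |HT| = 20.7, T = (-0.065967, -3.3569). ∠HTS = 41.1° gives TS at -64.500° from the x-axis; with |TS| = 8.1, S = (3.4212, -10.668). Then |BS| = |S − B| = 11.203.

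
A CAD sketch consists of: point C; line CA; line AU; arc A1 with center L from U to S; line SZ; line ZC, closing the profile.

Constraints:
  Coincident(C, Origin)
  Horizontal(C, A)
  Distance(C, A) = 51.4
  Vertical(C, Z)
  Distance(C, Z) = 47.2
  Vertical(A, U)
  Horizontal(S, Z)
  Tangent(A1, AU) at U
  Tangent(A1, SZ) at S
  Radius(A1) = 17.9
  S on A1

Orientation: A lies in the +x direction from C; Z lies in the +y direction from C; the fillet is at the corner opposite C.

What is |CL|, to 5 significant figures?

44.506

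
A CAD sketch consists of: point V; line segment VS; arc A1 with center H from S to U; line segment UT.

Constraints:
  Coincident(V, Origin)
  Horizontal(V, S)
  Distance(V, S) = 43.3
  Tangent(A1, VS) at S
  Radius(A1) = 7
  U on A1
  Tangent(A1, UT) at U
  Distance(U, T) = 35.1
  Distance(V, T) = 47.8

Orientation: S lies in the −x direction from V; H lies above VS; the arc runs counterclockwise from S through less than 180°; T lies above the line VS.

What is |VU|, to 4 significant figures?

36.90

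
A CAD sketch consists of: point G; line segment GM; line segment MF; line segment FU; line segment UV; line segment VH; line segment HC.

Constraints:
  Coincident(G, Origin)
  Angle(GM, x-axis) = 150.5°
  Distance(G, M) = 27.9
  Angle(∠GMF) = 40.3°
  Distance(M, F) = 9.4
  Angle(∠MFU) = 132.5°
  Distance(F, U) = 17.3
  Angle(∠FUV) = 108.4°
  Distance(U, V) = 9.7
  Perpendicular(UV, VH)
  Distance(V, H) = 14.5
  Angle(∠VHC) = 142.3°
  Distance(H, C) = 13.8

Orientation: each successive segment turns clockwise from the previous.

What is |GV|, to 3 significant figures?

5.85

∠MFU = 132.5° gives FU at -36.7° from the x-axis; with |FU| = 17.3, U = (-1.18, 5.16). ∠FUV = 108.4° gives UV at -108° from the x-axis; with |UV| = 9.7, V = (-4.22, -4.05). Then |GV| = |V − G| = 5.85.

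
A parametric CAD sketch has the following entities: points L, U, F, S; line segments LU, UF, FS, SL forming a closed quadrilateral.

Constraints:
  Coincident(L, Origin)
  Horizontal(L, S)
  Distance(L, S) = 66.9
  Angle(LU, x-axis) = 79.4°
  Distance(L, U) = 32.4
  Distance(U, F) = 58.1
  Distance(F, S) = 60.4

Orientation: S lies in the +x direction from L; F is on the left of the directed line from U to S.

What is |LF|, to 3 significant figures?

82.5

L is at the origin; L and S share the same y with |LS| = 66.9 and S in +x, so S = (66.9, 0). LU runs at 79.4° with |LU| = 32.4, so U = (5.96, 31.8). F is determined by |UF| = 58.1 and |FS| = 60.4 together: it lies at the intersection of circle(U, 58.1) and circle(S, 60.4). With |US| = 68.8, the foot of the radical line on US is 32.4 from U and the perpendicular offset is √(58.1² − 32.4²) = 48.2. Taking the left-of-US solution: F = (57.0, 59.6).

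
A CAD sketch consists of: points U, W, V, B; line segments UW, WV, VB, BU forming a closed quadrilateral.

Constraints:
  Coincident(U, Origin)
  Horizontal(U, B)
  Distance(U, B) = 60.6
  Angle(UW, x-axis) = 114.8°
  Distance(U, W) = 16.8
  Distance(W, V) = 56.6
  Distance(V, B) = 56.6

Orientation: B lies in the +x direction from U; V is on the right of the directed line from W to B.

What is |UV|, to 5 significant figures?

39.800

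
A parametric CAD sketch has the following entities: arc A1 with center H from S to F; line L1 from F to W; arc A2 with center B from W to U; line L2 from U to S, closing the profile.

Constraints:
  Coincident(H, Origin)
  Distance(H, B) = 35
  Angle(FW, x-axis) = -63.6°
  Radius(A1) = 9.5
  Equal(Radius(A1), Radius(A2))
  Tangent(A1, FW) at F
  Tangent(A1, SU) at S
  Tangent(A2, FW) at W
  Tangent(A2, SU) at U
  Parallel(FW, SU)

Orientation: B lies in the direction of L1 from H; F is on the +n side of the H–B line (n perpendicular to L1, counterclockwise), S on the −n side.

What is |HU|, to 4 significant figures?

36.27

The slot axis is L1's direction at -63.6°, so u = (cos -63.6°, sin -63.6°) = (0.4446, -0.8957) and n = (−sin -63.6°, cos -63.6°) = (0.8957, 0.4446). H is at the origin and B lies 35.0 along u from H, so B = 35.0·u = (15.56, -31.35). Tangency of A1 to both parallel lines with radius 9.5 puts F and S at H ± 9.5·n: F = (8.509, 4.224), S = (-8.509, -4.224). Equal radii place W and U the same way about B: W = B + 9.5·n = (24.07, -27.13), U = B − 9.5·n = (7.053, -35.57). Then |HU| = |U − H| = 36.27.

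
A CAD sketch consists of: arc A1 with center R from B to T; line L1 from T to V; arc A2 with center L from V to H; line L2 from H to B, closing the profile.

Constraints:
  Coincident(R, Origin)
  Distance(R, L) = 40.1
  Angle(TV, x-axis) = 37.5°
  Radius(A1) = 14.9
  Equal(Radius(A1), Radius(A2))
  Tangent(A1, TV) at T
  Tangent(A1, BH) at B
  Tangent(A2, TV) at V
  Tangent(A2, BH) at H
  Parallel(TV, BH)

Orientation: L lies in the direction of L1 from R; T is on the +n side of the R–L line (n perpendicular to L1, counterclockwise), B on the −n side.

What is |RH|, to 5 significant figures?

42.779

Tangency of A1 to both parallel lines with radius 14.9 puts T and B at R ± 14.9·n: T = (-9.0705, 11.821), B = (9.0705, -11.821). Equal radii place V and H the same way about L: V = L + 14.9·n = (22.743, 36.232), H = L − 14.9·n = (40.884, 12.590). Then |RH| = |H − R| = 42.779.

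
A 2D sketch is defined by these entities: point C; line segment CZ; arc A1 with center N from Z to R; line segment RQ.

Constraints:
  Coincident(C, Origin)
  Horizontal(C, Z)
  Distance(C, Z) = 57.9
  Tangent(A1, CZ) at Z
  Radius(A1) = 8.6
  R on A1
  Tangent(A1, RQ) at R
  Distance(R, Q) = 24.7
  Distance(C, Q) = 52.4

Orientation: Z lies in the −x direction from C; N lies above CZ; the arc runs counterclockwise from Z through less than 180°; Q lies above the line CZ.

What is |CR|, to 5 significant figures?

50.016

C is at the origin; CZ is horizontal with |CZ| = 57.9 and Z on the −x side, so Z = (-57.900, 0.0000). A1 meets CZ tangentially, so NZ is at right angles to CZ, so N = Z + (0, 8.6) = (-57.900, 8.6000). Since NR ⟂ RQ (tangency), |NQ| = √(8.6² + 24.7²) = 26.154 regardless of where R sits on A1. So Q lies on both circle(C, 52.4) and circle(N, 26.154); the above-CZ intersection is Q = (-42.930, 30.046). R is the foot of the tangent from Q: R = (-49.622, 6.2701).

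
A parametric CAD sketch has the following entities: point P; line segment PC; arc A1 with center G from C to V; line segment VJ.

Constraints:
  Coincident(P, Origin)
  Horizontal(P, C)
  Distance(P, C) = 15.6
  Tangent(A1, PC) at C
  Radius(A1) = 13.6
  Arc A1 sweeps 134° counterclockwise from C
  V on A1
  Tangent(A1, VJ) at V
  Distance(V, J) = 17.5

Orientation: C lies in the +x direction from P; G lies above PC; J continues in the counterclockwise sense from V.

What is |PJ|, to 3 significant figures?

38.0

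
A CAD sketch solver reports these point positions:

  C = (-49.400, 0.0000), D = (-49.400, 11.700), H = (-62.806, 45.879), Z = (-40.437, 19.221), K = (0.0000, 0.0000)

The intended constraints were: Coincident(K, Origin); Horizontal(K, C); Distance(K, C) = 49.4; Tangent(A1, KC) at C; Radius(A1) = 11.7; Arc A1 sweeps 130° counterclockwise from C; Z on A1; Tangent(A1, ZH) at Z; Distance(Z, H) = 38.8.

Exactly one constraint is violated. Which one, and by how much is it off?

Distance(Z, H) = 38.8 — off by 4.00.

K = (0.00, 0.00) ✓; K.y = 0.00, C.y = 0.00 ✓; |KC| = 49.40 ✓; ∠(DC, CK) = 90.00° ✓; |DC| = 11.70 ✓; bearing(D→Z) − bearing(D→C) = 130.0° ✓; |DZ| = 11.70 ✓; ∠(DZ, ZH) = 90.00° ✓; |ZH| = 34.80 ✗.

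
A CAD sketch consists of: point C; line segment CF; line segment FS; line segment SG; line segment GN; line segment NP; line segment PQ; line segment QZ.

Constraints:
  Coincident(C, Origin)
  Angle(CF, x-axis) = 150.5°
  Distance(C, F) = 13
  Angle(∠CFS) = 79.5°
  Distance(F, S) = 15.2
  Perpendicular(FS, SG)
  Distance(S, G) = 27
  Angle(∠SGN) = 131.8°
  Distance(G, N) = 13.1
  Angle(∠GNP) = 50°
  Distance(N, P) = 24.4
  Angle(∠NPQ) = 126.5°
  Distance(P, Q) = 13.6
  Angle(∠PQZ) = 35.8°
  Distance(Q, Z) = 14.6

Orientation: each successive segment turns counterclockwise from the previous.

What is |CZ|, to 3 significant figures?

9.90

C is at the origin; CF runs at 150.5° with length 13.0, so F = (-11.3, 6.40). ∠CFS = 79.5° gives FS at -109° from the x-axis; with |FS| = 15.2, S = (-16.3, -7.97). FS ⟂ SG, so SG runs at -19.0°; with |SG| = 27.0, G = (9.27, -16.8). ∠SGN = 131.8° gives GN at 29.2° from the x-axis; with |GN| = 13.1, N = (20.7, -10.4). ∠GNP = 50.0° gives NP at 159° from the x-axis; with |NP| = 24.4, P = (-2.11, -1.71). ∠NPQ = 126.5° gives PQ at -147° from the x-axis; with |PQ| = 13.6, Q = (-13.6, -9.05). ∠PQZ = 35.8° gives QZ at -3.10° from the x-axis; with |QZ| = 14.6, Z = (1.03, -9.84). Then |CZ| = |Z − C| = 9.90.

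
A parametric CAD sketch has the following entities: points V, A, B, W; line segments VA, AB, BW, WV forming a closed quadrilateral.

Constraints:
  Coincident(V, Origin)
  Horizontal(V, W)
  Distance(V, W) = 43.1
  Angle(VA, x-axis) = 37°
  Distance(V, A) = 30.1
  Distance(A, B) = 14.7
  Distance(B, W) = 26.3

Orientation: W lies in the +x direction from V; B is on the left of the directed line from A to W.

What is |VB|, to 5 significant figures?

44.731

Checks: |AB| = 14.70 ✓; |BW| = 26.30 ✓.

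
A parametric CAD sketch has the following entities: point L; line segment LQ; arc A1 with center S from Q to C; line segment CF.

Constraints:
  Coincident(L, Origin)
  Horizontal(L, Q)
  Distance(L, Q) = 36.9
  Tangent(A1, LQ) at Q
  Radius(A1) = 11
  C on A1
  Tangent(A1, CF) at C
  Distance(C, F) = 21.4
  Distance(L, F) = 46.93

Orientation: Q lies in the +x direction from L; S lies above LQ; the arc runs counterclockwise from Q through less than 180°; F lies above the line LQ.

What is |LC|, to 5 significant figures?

48.829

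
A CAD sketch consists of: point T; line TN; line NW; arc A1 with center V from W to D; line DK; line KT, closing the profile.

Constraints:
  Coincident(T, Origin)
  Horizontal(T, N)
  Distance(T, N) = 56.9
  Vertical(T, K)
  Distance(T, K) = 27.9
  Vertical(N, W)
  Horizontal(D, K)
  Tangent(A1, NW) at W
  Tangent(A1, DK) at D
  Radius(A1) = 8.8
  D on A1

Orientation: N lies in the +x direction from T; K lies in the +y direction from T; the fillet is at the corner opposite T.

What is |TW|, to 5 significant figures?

60.020

T is at the origin; T and N share the same y with |TN| = 56.9 and N on the +x side, so N = (56.900, 0.0000). TK is vertical with |TK| = 27.9 and K on the +y side, so K = (0.0000, 27.900). The virtual corner opposite T is at (56.900, 27.900). The tangent condition forces VW to be normal to NW and since A1 is tangent to DK there, VD ⟂ DK, with radius 8.8, so the center V sits 8.8 in from both sides at V = (48.100, 19.100). That places the tangent points at W = (56.900, 19.100) on NW and D = (48.100, 27.900) on DK. Then |TW| = |W − T| = 60.020.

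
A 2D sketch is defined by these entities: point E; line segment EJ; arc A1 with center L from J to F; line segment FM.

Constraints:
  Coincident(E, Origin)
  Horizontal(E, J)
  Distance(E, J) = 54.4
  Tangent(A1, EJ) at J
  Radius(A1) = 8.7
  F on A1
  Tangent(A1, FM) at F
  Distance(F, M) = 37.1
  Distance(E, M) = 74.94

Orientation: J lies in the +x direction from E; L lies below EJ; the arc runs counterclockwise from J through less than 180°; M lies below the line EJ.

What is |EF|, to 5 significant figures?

47.652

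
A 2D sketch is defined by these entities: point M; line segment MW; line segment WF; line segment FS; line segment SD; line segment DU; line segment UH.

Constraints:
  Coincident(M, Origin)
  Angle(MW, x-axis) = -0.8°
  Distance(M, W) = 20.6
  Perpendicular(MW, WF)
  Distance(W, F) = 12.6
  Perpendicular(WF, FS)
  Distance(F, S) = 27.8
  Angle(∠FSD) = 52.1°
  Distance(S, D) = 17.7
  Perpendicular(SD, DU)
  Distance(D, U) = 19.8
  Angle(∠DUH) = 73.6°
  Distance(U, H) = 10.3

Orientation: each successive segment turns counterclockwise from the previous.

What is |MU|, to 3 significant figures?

22.1

∠FSD = 52.1° gives SD at -52.9° from the x-axis; with |SD| = 17.7, D = (3.65, -1.42). The perpendicularity gives DU at right angles to SD, so DU runs at 37.1°; with |DU| = 19.8, U = (19.4, 10.5). Then |MU| = |U − M| = 22.1.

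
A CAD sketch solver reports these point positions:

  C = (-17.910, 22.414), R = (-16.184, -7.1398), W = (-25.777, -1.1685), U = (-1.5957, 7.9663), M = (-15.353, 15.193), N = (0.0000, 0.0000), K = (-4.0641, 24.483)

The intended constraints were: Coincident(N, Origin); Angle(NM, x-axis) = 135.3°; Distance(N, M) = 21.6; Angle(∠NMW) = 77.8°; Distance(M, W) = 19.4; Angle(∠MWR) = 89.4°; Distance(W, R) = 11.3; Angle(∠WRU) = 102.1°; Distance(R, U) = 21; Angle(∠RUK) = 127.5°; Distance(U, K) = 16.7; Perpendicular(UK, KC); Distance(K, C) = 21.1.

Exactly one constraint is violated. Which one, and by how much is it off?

Distance(K, C) = 21.1 — off by 7.10.

N = (0.00, 0.00) ✓; NM at 135.3° ✓; |NM| = 21.60 ✓; ∠NMW = 77.80° ✓; |MW| = 19.40 ✓; ∠MWR = 89.40° ✓; |WR| = 11.30 ✓; ∠WRU = 102.1° ✓; |RU| = 21.00 ✓; ∠RUK = 127.5° ✓; |UK| = 16.70 ✓; ∠(UK, KC) = 90.00° ✓; |KC| = 14.00 ✗.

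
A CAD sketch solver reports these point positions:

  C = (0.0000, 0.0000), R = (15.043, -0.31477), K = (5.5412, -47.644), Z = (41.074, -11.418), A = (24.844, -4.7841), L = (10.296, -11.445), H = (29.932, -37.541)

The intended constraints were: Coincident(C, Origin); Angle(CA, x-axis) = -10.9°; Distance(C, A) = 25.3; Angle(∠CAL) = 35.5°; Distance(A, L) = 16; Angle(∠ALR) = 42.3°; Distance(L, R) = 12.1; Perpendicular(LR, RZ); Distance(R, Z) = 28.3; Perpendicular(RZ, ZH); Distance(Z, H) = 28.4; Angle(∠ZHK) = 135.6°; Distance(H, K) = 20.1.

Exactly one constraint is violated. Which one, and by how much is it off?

Distance(H, K) = 20.1 — off by 6.30.

C = (0.00, 0.00) ✓; CA at -10.90° ✓; |CA| = 25.30 ✓; ∠CAL = 35.50° ✓; |AL| = 16.00 ✓; ∠ALR = 42.30° ✓; |LR| = 12.10 ✓; ∠(LR, RZ) = 90.00° ✓; |RZ| = 28.30 ✓; ∠(RZ, ZH) = 90.00° ✓; |ZH| = 28.40 ✓; ∠ZHK = 135.6° ✓; |HK| = 26.40 ✗.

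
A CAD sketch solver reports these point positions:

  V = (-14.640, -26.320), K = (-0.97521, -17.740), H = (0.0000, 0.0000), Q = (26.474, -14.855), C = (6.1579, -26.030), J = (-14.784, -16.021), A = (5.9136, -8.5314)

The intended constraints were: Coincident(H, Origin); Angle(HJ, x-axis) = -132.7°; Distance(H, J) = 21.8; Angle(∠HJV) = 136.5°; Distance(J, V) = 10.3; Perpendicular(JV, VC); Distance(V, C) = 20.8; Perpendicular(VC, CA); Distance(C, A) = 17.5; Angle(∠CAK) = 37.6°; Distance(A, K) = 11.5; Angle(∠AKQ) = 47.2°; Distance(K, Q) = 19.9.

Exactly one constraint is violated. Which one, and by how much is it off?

Distance(K, Q) = 19.9 — off by 7.70.

H = (0.00, 0.00) ✓; HJ at -132.7° ✓; |HJ| = 21.80 ✓; ∠HJV = 136.5° ✓; |JV| = 10.30 ✓; ∠(JV, VC) = 90.00° ✓; |VC| = 20.80 ✓; ∠(VC, CA) = 90.00° ✓; |CA| = 17.50 ✓; ∠CAK = 37.60° ✓; |AK| = 11.50 ✓; ∠AKQ = 47.20° ✓; |KQ| = 27.60 ✗.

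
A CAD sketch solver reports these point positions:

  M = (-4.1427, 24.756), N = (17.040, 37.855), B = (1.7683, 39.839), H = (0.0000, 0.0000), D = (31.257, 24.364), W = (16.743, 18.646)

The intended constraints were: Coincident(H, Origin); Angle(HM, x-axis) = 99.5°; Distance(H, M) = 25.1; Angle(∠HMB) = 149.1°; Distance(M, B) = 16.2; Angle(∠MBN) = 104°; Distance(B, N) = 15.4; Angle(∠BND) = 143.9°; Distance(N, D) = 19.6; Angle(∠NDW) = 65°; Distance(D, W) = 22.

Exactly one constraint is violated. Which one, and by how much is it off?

Distance(D, W) = 22 — off by 6.40.

H = (0.00, 0.00) ✓; HM at 99.50° ✓; |HM| = 25.10 ✓; ∠HMB = 149.1° ✓; |MB| = 16.20 ✓; ∠MBN = 104.0° ✓; |BN| = 15.40 ✓; ∠BND = 143.9° ✓; |ND| = 19.60 ✓; ∠NDW = 65.00° ✓; |DW| = 15.60 ✗.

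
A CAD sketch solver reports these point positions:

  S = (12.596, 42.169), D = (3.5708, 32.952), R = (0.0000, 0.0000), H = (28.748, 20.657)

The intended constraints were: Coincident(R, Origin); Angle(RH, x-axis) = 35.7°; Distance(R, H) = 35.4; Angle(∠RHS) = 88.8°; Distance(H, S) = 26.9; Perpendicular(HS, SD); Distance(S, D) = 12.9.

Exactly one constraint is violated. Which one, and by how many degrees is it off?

Perpendicular(HS, SD) — off by 8.70°.

R = (0.00, 0.00) ✓; RH at 35.70° ✓; |RH| = 35.40 ✓; ∠RHS = 88.80° ✓; |HS| = 26.90 ✓; ∠(HS, SD) = 98.70° ✗; |SD| = 12.90 ✓.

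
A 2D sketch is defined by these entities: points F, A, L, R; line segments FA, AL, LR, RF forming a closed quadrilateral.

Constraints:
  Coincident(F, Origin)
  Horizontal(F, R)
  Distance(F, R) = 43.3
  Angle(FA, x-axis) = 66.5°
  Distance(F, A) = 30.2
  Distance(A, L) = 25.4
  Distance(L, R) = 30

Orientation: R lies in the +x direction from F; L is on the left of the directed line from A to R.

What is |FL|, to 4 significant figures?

47.57

Checks: |AL| = 25.40 ✓; |LR| = 30.00 ✓.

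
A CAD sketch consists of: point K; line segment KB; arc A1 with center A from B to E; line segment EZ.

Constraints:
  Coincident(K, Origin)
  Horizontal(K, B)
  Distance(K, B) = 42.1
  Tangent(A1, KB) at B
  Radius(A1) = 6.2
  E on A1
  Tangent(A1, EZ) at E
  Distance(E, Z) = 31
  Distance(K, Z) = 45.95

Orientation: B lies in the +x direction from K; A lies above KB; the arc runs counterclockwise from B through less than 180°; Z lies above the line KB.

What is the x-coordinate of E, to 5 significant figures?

47.195

Checks: |AE| = 6.200 ✓; ∠(AE, EZ) = 90.00° ✓; |EZ| = 31.00 ✓; |KZ| = 45.95 ✓.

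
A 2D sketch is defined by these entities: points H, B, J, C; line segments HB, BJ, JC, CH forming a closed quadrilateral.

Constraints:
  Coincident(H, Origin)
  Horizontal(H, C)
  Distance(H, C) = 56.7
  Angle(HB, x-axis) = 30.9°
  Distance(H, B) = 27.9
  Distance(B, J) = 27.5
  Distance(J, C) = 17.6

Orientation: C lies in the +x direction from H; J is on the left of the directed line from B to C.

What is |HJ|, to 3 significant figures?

54.0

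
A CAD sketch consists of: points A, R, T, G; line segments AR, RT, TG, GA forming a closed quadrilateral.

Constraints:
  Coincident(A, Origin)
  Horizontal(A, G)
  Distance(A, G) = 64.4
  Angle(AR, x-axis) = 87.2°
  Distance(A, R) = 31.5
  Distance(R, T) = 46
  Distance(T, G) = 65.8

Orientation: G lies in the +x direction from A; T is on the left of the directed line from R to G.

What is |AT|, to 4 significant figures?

70.85

A is at the origin; AG is horizontal with |AG| = 64.4 and G in +x, so G = (64.4, 0). AR runs at 87.2° with |AR| = 31.5, so R = (1.539, 31.46). T is determined by |RT| = 46.0 and |TG| = 65.8 together: it lies at the intersection of circle(R, 46.0) and circle(G, 65.8). With |RG| = 70.30, the foot of the radical line on RG is 19.40 from R and the perpendicular offset is √(46.0² − 19.40²) = 41.71. Taking the left-of-RG solution: T = (37.56, 60.08).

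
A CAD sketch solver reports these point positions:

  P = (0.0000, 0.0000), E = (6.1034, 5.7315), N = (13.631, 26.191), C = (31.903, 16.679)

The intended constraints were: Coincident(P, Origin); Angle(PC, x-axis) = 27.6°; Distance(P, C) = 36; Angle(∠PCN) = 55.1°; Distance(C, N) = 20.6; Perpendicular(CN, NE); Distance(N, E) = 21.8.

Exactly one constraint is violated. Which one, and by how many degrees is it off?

Perpendicular(CN, NE) — off by 7.30°.

P = (0.00, 0.00) ✓; PC at 27.60° ✓; |PC| = 36.00 ✓; ∠PCN = 55.10° ✓; |CN| = 20.60 ✓; ∠(CN, NE) = 97.30° ✗; |NE| = 21.80 ✓.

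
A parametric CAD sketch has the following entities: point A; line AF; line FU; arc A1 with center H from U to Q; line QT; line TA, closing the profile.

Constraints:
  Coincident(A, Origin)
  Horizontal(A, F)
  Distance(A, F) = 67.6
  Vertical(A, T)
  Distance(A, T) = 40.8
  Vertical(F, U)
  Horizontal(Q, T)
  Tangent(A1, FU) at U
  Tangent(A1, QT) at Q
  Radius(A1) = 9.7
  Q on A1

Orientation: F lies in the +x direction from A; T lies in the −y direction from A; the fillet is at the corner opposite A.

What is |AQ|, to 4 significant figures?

70.83

The virtual corner opposite A is at (67.60, -40.80). The tangent condition forces HU to be normal to FU and the tangent condition forces HQ to be normal to QT, with radius 9.7, so the center H sits 9.7 in from both sides at H = (57.90, -31.10). That places the tangent points at U = (67.60, -31.10) on FU and Q = (57.90, -40.80) on QT. Then |AQ| = |Q − A| = 70.83.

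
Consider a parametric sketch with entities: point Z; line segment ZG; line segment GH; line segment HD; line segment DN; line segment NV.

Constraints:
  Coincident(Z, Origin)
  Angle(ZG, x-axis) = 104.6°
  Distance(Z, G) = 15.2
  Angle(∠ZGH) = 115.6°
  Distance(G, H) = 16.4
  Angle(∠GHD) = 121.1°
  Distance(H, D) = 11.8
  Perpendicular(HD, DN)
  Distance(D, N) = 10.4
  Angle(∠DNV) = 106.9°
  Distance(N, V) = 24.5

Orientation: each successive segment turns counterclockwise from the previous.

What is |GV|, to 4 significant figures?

4.707

Z is at the origin; ZG runs at 104.6° with length 15.2, so G = (-3.831, 14.71). ∠ZGH = 115.6° gives GH at 169.0° from the x-axis; with |GH| = 16.4, H = (-19.93, 17.84). ∠GHD = 121.1° gives HD at -132.1° from the x-axis; with |HD| = 11.8, D = (-27.84, 9.083). HD ⟂ DN, so DN runs at -42.10°; with |DN| = 10.4, N = (-20.12, 2.111). ∠DNV = 106.9° gives NV at 31.00° from the x-axis; with |NV| = 24.5, V = (0.8760, 14.73). Then |GV| = |V − G| = 4.707.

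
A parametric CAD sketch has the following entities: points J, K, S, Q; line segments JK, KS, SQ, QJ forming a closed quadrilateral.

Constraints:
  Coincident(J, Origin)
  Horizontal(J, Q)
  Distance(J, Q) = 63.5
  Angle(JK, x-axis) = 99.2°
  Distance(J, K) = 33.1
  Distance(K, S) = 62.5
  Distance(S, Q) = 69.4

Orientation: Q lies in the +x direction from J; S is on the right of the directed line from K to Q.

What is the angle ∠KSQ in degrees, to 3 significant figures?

70.3°

J is at the origin; J and Q share the same y with |JQ| = 63.5 and Q in +x, so Q = (63.5, 0). JK runs at 99.2° with |JK| = 33.1, so K = (-5.29, 32.7). S is determined by |KS| = 62.5 and |SQ| = 69.4 together: it lies at the intersection of circle(K, 62.5) and circle(Q, 69.4). With |KQ| = 76.2, the foot of the radical line on KQ is 32.1 from K and the perpendicular offset is √(62.5² − 32.1²) = 53.6. Taking the right-of-KQ solution: S = (0.700, -29.5).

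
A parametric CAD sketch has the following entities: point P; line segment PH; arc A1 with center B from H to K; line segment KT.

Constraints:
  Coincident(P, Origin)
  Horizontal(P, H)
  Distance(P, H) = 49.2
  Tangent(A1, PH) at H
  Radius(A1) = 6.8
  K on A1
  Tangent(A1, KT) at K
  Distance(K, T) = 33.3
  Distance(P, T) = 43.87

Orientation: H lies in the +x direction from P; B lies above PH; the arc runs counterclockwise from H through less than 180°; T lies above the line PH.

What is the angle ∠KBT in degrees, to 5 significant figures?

78.459°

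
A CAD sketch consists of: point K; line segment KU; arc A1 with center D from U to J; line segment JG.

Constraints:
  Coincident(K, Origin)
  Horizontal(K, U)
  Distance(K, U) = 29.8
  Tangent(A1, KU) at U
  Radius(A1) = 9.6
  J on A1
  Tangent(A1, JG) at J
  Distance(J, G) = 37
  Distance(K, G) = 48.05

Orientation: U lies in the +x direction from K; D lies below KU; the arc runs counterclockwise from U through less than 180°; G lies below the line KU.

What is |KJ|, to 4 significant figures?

21.98

K is at the origin; K and U share the same y with |KU| = 29.8 and U on the +x side, so U = (29.80, 0.000). The tangent condition forces DU to be normal to KU, so D = U + (0, -9.6) = (29.80, -9.600). Since DJ ⟂ JG (tangency), |DG| = √(9.6² + 37.0²) = 38.23 regardless of where J sits on A1. So G lies on both circle(K, 48.05) and circle(D, 38.23); the below-KU intersection is G = (16.08, -45.28). J is the foot of the tangent from G: J = (20.26, -8.516).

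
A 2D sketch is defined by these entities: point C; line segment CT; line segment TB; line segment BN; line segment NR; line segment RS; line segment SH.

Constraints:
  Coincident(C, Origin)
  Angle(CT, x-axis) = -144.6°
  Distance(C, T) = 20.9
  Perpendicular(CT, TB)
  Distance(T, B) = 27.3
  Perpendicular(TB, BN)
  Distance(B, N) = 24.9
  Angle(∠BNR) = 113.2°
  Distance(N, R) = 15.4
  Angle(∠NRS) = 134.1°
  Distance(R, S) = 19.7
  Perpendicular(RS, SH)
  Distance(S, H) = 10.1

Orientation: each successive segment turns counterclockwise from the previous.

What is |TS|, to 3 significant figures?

23.9

C is at the origin; CT runs at -144.6° with length 20.9, so T = (-17.0, -12.1). CT is perpendicular to TB, so TB runs at -54.6°; with |TB| = 27.3, B = (-1.22, -34.4). TB is perpendicular to BN, so BN runs at 35.4°; with |BN| = 24.9, N = (19.1, -19.9). ∠BNR = 113.2° gives NR at 102° from the x-axis; with |NR| = 15.4, R = (15.8, -4.88). ∠NRS = 134.1° gives RS at 148° from the x-axis; with |RS| = 19.7, S = (-0.904, 5.53). Then |TS| = |S − T| = 23.9.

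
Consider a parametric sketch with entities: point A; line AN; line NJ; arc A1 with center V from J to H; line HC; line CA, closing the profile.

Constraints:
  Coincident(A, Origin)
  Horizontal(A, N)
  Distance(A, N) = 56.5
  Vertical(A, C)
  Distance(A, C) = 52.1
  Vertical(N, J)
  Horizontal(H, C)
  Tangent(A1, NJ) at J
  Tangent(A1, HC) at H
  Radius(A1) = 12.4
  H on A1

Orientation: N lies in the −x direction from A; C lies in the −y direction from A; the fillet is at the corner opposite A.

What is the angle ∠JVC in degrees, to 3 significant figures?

164°

A is at the origin; AN is horizontal with |AN| = 56.5 and N on the −x side, so N = (-56.5, 0.00). A and C share the same x with |AC| = 52.1 and C on the −y side, so C = (0.00, -52.1). The virtual corner opposite A is at (-56.5, -52.1). A1 meets NJ tangentially, so VJ is at right angles to NJ and tangency of A1 to HC means the radius VH is perpendicular to HC, with radius 12.4, so the center V sits 12.4 in from both sides at V = (-44.1, -39.7). That places the tangent points at J = (-56.5, -39.7) on NJ and H = (-44.1, -52.1) on HC. Then cos ∠JVC = VJ·VC / (|VJ||VC|), giving 164°.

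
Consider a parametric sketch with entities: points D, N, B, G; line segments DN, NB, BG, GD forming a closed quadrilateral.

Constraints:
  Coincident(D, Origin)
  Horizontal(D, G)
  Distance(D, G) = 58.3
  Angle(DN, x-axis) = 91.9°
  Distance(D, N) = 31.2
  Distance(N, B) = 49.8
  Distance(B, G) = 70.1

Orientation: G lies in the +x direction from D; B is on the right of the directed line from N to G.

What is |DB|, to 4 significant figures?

20.25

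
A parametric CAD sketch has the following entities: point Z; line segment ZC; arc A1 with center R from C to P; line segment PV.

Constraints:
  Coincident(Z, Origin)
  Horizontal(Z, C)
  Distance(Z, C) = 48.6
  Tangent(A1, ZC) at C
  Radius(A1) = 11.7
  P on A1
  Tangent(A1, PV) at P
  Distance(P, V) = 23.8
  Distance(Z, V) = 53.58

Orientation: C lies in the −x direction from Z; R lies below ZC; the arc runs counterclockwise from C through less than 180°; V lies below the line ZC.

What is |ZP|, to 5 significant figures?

60.106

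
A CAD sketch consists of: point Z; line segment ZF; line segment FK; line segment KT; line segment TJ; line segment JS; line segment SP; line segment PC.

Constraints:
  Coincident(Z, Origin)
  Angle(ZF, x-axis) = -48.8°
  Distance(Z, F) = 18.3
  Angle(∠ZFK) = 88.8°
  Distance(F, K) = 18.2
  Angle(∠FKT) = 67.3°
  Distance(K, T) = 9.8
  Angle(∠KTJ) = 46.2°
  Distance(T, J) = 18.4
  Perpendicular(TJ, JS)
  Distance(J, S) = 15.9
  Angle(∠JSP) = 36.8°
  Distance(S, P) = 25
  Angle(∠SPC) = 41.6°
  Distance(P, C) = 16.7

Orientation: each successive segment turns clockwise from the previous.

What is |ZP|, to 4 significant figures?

13.95

Z is at the origin; ZF runs at -48.8° with length 18.3, so F = (12.05, -13.77). ∠ZFK = 88.8° gives FK at -140.0° from the x-axis; with |FK| = 18.2, K = (-1.888, -25.47). ∠FKT = 67.3° gives KT at 107.3° from the x-axis; with |KT| = 9.8, T = (-4.802, -16.11). ∠KTJ = 46.2° gives TJ at -26.50° from the x-axis; with |TJ| = 18.4, J = (11.66, -24.32). TJ ⟂ JS, so JS runs at -116.5°; with |JS| = 15.9, S = (4.570, -38.55). ∠JSP = 36.8° gives SP at 100.3° from the x-axis; with |SP| = 25.0, P = (0.09993, -13.95). Then |ZP| = |P − Z| = 13.95.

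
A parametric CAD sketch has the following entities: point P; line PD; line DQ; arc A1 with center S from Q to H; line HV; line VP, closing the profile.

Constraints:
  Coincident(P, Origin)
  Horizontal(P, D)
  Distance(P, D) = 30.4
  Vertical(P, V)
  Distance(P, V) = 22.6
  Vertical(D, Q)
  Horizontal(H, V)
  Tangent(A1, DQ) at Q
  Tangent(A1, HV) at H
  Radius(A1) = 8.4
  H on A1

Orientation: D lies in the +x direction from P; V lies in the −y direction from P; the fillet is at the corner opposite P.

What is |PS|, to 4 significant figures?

26.18

P is at the origin; PD is horizontal with |PD| = 30.4 and D on the +x side, so D = (30.40, 0.000). P and V share the same x with |PV| = 22.6 and V on the −y side, so V = (0.000, -22.60). The virtual corner opposite P is at (30.40, -22.60). Since A1 is tangent to DQ there, SQ ⟂ DQ and the tangent condition forces SH to be normal to HV, with radius 8.4, so the center S sits 8.4 in from both sides at S = (22.00, -14.20). Then |PS| = |S − P| = 26.18.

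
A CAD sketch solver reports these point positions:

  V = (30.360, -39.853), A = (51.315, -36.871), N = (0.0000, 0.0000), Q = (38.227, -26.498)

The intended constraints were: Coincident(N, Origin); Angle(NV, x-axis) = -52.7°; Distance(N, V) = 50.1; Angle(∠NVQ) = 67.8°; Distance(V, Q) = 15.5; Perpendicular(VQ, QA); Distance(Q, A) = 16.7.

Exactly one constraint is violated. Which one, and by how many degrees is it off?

Perpendicular(VQ, QA) — off by 7.90°.

N = (0.00, 0.00) ✓; NV at -52.70° ✓; |NV| = 50.10 ✓; ∠NVQ = 67.80° ✓; |VQ| = 15.50 ✓; ∠(VQ, QA) = 97.90° ✗; |QA| = 16.70 ✓.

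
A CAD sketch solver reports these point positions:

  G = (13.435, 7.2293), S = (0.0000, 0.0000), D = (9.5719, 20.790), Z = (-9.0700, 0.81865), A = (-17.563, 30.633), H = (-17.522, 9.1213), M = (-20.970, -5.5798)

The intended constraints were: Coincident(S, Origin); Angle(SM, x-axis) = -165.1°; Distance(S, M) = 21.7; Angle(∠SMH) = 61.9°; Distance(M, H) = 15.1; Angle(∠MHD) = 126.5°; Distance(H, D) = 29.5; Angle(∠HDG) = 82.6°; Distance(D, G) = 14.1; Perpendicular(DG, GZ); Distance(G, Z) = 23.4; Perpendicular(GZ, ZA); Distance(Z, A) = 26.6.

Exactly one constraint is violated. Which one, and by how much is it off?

Distance(Z, A) = 26.6 — off by 4.40.

S = (0.00, 0.00) ✓; SM at -165.1° ✓; |SM| = 21.70 ✓; ∠SMH = 61.90° ✓; |MH| = 15.10 ✓; ∠MHD = 126.5° ✓; |HD| = 29.50 ✓; ∠HDG = 82.60° ✓; |DG| = 14.10 ✓; ∠(DG, GZ) = 90.00° ✓; |GZ| = 23.40 ✓; ∠(GZ, ZA) = 90.00° ✓; |ZA| = 31.00 ✗.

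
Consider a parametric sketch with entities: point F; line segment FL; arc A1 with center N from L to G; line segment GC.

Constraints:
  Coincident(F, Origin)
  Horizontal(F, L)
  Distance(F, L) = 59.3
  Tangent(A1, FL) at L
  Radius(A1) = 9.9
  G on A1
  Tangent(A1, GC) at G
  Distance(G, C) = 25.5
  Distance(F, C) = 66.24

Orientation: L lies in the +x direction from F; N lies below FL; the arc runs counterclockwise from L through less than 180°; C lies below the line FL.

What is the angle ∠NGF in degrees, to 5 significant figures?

154.24°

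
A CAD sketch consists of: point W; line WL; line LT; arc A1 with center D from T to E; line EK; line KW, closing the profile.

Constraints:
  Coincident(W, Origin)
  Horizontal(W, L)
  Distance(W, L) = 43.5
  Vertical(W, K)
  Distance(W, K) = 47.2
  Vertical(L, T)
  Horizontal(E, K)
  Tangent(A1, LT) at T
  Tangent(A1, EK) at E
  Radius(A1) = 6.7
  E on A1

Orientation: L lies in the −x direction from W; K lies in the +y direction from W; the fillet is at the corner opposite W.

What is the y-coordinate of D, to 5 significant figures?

40.500

W is at the origin; WL is horizontal with |WL| = 43.5 and L on the −x side, so L = (-43.500, 0.0000). W and K share the same x with |WK| = 47.2 and K on the +y side, so K = (0.0000, 47.200). The virtual corner opposite W is at (-43.500, 47.200). Tangency of A1 to LT means the radius DT is perpendicular to LT and A1 meets EK tangentially, so DE is at right angles to EK, with radius 6.7, so the center D sits 6.7 in from both sides at D = (-36.800, 40.500). So D.y = 40.500.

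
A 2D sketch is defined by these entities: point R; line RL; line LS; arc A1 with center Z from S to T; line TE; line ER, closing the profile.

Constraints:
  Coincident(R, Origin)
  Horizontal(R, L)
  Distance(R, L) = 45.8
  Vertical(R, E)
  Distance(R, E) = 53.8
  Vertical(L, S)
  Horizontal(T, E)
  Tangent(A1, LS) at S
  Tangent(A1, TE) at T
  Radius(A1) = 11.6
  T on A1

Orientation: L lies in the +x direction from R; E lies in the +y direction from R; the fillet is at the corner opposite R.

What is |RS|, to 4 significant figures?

62.28

R is at the origin; R and L share the same y with |RL| = 45.8 and L on the +x side, so L = (45.80, 0.000). RE is vertical with |RE| = 53.8 and E on the +y side, so E = (0.000, 53.80). The virtual corner opposite R is at (45.80, 53.80). A1 meets LS tangentially, so ZS is at right angles to LS and tangency of A1 to TE means the radius ZT is perpendicular to TE, with radius 11.6, so the center Z sits 11.6 in from both sides at Z = (34.20, 42.20). That places the tangent points at S = (45.80, 42.20) on LS and T = (34.20, 53.80) on TE. Then |RS| = |S − R| = 62.28.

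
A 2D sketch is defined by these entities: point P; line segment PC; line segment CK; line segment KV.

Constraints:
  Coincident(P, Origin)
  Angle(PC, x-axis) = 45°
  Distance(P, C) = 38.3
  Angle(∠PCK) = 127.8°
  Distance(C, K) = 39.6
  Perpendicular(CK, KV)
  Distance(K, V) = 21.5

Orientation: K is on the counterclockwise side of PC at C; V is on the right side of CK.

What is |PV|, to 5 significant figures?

81.595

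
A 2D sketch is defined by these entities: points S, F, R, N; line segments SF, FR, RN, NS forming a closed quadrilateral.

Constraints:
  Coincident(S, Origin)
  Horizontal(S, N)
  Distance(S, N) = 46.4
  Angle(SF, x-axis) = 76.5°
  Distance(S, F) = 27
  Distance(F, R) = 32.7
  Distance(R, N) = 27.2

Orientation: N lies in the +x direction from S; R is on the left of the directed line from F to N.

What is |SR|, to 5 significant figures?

46.972

Checks: |FR| = 32.70 ✓; |RN| = 27.20 ✓.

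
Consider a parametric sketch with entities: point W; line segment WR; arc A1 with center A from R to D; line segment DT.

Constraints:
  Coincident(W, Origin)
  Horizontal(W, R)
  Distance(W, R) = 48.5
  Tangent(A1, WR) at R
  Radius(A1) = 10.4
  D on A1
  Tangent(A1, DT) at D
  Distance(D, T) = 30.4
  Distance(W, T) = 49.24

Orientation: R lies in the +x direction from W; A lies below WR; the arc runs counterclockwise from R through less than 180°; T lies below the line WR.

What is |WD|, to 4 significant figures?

39.20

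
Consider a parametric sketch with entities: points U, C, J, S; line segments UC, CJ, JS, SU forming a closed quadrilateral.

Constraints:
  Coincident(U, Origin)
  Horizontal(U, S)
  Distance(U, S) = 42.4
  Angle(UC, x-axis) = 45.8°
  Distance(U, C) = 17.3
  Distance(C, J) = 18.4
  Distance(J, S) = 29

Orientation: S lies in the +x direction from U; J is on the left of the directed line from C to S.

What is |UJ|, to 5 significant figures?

35.646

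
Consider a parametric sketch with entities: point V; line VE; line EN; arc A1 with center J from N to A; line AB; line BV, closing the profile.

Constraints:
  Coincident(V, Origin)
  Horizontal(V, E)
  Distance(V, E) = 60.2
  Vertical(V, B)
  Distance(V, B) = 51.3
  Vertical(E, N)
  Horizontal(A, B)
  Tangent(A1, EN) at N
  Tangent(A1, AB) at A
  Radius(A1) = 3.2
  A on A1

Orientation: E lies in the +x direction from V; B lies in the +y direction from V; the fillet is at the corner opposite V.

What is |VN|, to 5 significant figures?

77.056

V is at the origin; VE is horizontal with |VE| = 60.2 and E on the +x side, so E = (60.200, 0.0000). V and B share the same x with |VB| = 51.3 and B on the +y side, so B = (0.0000, 51.300). The virtual corner opposite V is at (60.200, 51.300). Since A1 is tangent to EN there, JN ⟂ EN and since A1 is tangent to AB there, JA ⟂ AB, with radius 3.2, so the center J sits 3.2 in from both sides at J = (57.000, 48.100). That places the tangent points at N = (60.200, 48.100) on EN and A = (57.000, 51.300) on AB. Then |VN| = |N − V| = 77.056.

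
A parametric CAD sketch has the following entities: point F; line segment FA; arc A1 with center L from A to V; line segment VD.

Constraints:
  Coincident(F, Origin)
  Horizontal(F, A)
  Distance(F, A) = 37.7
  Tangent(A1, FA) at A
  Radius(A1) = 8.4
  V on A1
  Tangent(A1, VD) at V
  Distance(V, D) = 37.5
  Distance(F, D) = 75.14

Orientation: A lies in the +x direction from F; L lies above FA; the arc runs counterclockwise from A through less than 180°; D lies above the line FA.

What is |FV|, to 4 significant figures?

44.32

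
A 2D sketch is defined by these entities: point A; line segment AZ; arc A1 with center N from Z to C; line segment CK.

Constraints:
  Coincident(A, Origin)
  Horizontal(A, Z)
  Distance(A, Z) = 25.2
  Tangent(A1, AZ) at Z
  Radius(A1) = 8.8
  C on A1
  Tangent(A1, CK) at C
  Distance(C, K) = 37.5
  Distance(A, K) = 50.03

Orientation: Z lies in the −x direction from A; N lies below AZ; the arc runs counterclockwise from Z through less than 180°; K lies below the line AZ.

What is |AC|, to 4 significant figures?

35.47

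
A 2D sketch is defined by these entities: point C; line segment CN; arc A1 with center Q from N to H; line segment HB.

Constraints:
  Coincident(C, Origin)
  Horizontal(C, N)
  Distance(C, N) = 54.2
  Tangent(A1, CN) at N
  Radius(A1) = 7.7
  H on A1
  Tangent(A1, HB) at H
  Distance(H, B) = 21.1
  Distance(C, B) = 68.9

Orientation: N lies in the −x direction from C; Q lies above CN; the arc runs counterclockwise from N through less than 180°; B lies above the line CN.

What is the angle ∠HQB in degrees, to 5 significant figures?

69.952°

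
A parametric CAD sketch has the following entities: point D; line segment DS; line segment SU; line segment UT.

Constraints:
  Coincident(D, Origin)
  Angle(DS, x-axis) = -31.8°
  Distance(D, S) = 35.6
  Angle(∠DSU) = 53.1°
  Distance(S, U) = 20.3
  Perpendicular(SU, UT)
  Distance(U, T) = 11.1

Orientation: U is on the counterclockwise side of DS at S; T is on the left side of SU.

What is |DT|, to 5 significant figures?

17.402

D is at the origin; DS runs at -31.8° with length 35.6, so S = 35.6·(cos -31.8°, sin -31.8°) = (30.256, -18.760). ∠DSU = 53.1°, so SU runs at -31.8° + (180° − 53.1°) = 95.100° from the x-axis; with |SU| = 20.3, U = S + 20.3·(cos 95.100°, sin 95.100°) = (28.452, 1.4600). SU ⟂ UT; with |UT| = 11.1 on the left of SU, T = U + 11.1·(-0.99604, -0.088894) = (17.396, 0.47328). Then |DT| = |T − D| = 17.402.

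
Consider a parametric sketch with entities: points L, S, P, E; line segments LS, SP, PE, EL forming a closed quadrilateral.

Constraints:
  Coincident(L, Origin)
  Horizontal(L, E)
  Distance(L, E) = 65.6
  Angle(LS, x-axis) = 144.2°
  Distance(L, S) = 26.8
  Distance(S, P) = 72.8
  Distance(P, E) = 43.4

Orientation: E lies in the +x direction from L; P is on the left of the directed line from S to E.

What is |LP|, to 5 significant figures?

61.352

Checks: |SP| = 72.80 ✓; |PE| = 43.40 ✓.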